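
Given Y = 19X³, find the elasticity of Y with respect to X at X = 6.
Elasticity = 3

Elasticity = (dY/dX) · (X/Y)

dY/dX = 57·X²
At X = 6: dY/dX = 2052, Y = 4104

Elasticity = 2052 · (6 / 4104) = 3

Interpretation: for a small percentage change in X, the percentage change in Y is approximately 3.00 times as large.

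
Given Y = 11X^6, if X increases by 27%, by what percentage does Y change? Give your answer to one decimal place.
319.6%

For Y = 11X^6:
If X → X(1 + 0.27)
Then Y → Y · (1 + 0.27)^6
     ≈ Y · 4.1959

Percentage change = ((1 + 0.27)^6 − 1) × 100% ≈ 319.6%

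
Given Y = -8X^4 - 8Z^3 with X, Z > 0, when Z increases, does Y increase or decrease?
Y decreases

Taking the partial derivative:
∂Y/∂Z = -24Z^2

∂Y/∂Z = -24Z^2 < 0 (assuming positive values)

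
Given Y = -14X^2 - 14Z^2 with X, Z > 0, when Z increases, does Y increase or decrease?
Y decreases

Taking the partial derivative:
∂Y/∂Z = -28Z

∂Y/∂Z = -28Z < 0 (assuming positive values)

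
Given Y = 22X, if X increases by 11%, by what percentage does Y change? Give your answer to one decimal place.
11.0%

For Y = 22X:
If X → X(1 + 0.11)
Then Y → Y · (1 + 0.11)^1
     = Y · 1.1100

Percentage change = ((1 + 0.11)^1 − 1) × 100% = 11.0%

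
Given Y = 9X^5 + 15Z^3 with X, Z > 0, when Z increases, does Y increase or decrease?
Y increases

Taking the partial derivative:
∂Y/∂Z = 45Z^2

∂Y/∂Z = 45Z^2 > 0 (assuming positive values)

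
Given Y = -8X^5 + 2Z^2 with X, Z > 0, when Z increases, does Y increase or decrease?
Y increases

Taking the partial derivative:
∂Y/∂Z = 4Z

∂Y/∂Z = 4Z > 0 (assuming positive values)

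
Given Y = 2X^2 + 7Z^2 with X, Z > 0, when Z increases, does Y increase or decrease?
Y increases

Taking the partial derivative:
∂Y/∂Z = 14Z

∂Y/∂Z = 14Z > 0 (assuming positive values)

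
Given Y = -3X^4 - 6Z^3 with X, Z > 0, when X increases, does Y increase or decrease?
Y decreases

Taking the partial derivative:
∂Y/∂X = -12X^3

∂Y/∂X = -12X^3 < 0 (assuming positive values)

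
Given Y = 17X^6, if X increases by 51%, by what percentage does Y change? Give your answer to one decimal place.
1085.4%

For Y = 17X^6:
If X → X(1 + 0.51)
Then Y → Y · (1 + 0.51)^6
     ≈ Y · 11.8539

Percentage change = ((1 + 0.51)^6 − 1) × 100% ≈ 1085.4%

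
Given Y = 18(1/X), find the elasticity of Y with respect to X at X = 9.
Elasticity = -1

Elasticity = (dY/dX) · (X/Y)

dY/dX = -18/X²
At X = 9: dY/dX = -2/9, Y = 2

Elasticity = (-2/9) · (9 / 2) = -1

Interpretation: for a small percentage change in X, the percentage change in Y is approximately -1.00 times as large.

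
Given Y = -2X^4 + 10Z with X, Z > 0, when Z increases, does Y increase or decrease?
Y increases

Taking the partial derivative:
∂Y/∂Z = 10

∂Y/∂Z = 10 > 0 (assuming positive values)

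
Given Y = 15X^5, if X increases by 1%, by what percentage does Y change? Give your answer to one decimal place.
5.1%

For Y = 15X^5:
If X → X(1 + 0.01)
Then Y → Y · (1 + 0.01)^5
     ≈ Y · 1.0510

Percentage change = ((1 + 0.01)^5 − 1) × 100% ≈ 5.1%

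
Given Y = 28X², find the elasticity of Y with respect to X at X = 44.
Elasticity = 2

Elasticity = (dY/dX) · (X/Y)

dY/dX = 56·X
At X = 44: dY/dX = 2464, Y = 54208

Elasticity = 2464 · (44 / 54208) = 2

Interpretation: for a small percentage change in X, the percentage change in Y is approximately 2.00 times as large.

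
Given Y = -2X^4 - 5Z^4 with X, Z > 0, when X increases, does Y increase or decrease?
Y decreases

Taking the partial derivative:
∂Y/∂X = -8X^3

∂Y/∂X = -8X^3 < 0 (assuming positive values)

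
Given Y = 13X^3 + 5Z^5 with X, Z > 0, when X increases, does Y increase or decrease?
Y increases

Taking the partial derivative:
∂Y/∂X = 39X^2

∂Y/∂X = 39X^2 > 0 (assuming positive values)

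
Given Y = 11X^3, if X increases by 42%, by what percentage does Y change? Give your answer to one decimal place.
186.3%

For Y = 11X^3:
If X → X(1 + 0.42)
Then Y → Y · (1 + 0.42)^3
     ≈ Y · 2.8633

Percentage change = ((1 + 0.42)^3 − 1) × 100% ≈ 186.3%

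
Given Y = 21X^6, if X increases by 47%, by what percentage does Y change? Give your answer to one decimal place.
909.0%

For Y = 21X^6:
If X → X(1 + 0.47)
Then Y → Y · (1 + 0.47)^6
     ≈ Y · 10.0903

Percentage change = ((1 + 0.47)^6 − 1) × 100% ≈ 909.0%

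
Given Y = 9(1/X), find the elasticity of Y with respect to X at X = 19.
Elasticity = -1

Elasticity = (dY/dX) · (X/Y)

dY/dX = -9/X²
At X = 19: dY/dX = -9/361, Y = 9/19

Elasticity = (-9/361) · (19 / (9/19)) = -1

Interpretation: for a small percentage change in X, the percentage change in Y is approximately -1.00 times as large.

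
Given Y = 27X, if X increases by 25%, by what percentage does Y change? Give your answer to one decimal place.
25.0%

For Y = 27X:
If X → X(1 + 0.25)
Then Y → Y · (1 + 0.25)^1
     = Y · 1.2500

Percentage change = ((1 + 0.25)^1 − 1) × 100% = 25.0%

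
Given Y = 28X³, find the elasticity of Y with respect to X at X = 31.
Elasticity = 3

Elasticity = (dY/dX) · (X/Y)

dY/dX = 84·X²
At X = 31: dY/dX = 80724, Y = 834148

Elasticity = 80724 · (31 / 834148) = 3

Interpretation: for a small percentage change in X, the percentage change in Y is approximately 3.00 times as large.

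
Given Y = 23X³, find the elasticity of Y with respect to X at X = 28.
Elasticity = 3

Elasticity = (dY/dX) · (X/Y)

dY/dX = 69·X²
At X = 28: dY/dX = 54096, Y = 504896

Elasticity = 54096 · (28 / 504896) = 3

Interpretation: for a small percentage change in X, the percentage change in Y is approximately 3.00 times as large.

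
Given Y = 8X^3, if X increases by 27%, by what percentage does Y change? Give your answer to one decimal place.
104.8%

For Y = 8X^3:
If X → X(1 + 0.27)
Then Y → Y · (1 + 0.27)^3
     ≈ Y · 2.0484

Percentage change = ((1 + 0.27)^3 − 1) × 100% ≈ 104.8%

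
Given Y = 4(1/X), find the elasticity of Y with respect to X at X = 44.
Elasticity = -1

Elasticity = (dY/dX) · (X/Y)

dY/dX = -4/X²
At X = 44: dY/dX = -1/484, Y = 1/11

Elasticity = (-1/484) · (44 / (1/11)) = -1

Interpretation: for a small percentage change in X, the percentage change in Y is approximately -1.00 times as large.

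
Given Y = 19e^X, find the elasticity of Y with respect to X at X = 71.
Elasticity = 71

Elasticity = (dY/dX) · (X/Y)

dY/dX = 19·e^X
At X = 71: dY/dX = 19·e^71, Y = 19·e^71

Elasticity = (19·e^71) · (71 / (19·e^71)) = 71

Interpretation: for a small percentage change in X, the percentage change in Y is approximately 71.00 times as large.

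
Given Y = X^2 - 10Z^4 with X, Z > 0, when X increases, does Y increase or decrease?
Y increases

Taking the partial derivative:
∂Y/∂X = 2X

∂Y/∂X = 2X > 0 (assuming positive values)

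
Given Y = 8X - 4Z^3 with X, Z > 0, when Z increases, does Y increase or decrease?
Y decreases

Taking the partial derivative:
∂Y/∂Z = -12Z^2

∂Y/∂Z = -12Z^2 < 0 (assuming positive values)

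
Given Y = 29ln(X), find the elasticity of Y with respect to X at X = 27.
Elasticity = 1/ln(27) ≈ 0.3034

Elasticity = (dY/dX) · (X/Y)

dY/dX = 29/X
At X = 27: dY/dX = 29/27, Y = 29·ln(27)

Elasticity = (29/27) · (27 / (29·ln(27))) = 1/ln(27) ≈ 0.3034

Interpretation: for a small percentage change in X, the percentage change in Y is approximately 0.30 times as large.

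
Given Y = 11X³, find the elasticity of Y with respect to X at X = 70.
Elasticity = 3

Elasticity = (dY/dX) · (X/Y)

dY/dX = 33·X²
At X = 70: dY/dX = 161700, Y = 3773000

Elasticity = 161700 · (70 / 3773000) = 3

Interpretation: for a small percentage change in X, the percentage change in Y is approximately 3.00 times as large.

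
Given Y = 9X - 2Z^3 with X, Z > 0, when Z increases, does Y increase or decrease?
Y decreases

Taking the partial derivative:
∂Y/∂Z = -6Z^2

∂Y/∂Z = -6Z^2 < 0 (assuming positive values)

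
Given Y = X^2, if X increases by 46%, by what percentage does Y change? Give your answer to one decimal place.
113.2%

For Y = X^2:
If X → X(1 + 0.46)
Then Y → Y · (1 + 0.46)^2
     = Y · 2.1316

Percentage change = ((1 + 0.46)^2 − 1) × 100% ≈ 113.2%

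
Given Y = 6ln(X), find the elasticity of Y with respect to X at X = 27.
Elasticity = 1/ln(27) ≈ 0.3034

Elasticity = (dY/dX) · (X/Y)

dY/dX = 6/X
At X = 27: dY/dX = 2/9, Y = 6·ln(27)

Elasticity = (2/9) · (27 / (6·ln(27))) = 1/ln(27) ≈ 0.3034

Interpretation: for a small percentage change in X, the percentage change in Y is approximately 0.30 times as large.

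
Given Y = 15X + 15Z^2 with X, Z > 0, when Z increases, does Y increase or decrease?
Y increases

Taking the partial derivative:
∂Y/∂Z = 30Z

∂Y/∂Z = 30Z > 0 (assuming positive values)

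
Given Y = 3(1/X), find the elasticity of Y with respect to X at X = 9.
Elasticity = -1

Elasticity = (dY/dX) · (X/Y)

dY/dX = -3/X²
At X = 9: dY/dX = -1/27, Y = 1/3

Elasticity = (-1/27) · (9 / (1/3)) = -1

Interpretation: for a small percentage change in X, the percentage change in Y is approximately -1.00 times as large.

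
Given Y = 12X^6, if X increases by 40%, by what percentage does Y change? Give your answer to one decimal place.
653.0%

For Y = 12X^6:
If X → X(1 + 0.4)
Then Y → Y · (1 + 0.4)^6
     ≈ Y · 7.5295

Percentage change = ((1 + 0.4)^6 − 1) × 100% ≈ 653.0%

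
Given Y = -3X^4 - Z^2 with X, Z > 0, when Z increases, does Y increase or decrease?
Y decreases

Taking the partial derivative:
∂Y/∂Z = -2Z

∂Y/∂Z = -2Z < 0 (assuming positive values)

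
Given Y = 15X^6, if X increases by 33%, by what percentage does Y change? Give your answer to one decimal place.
453.5%

For Y = 15X^6:
If X → X(1 + 0.33)
Then Y → Y · (1 + 0.33)^6
     ≈ Y · 5.5349

Percentage change = ((1 + 0.33)^6 − 1) × 100% ≈ 453.5%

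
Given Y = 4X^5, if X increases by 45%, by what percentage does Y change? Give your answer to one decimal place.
541.0%

For Y = 4X^5:
If X → X(1 + 0.45)
Then Y → Y · (1 + 0.45)^5
     ≈ Y · 6.4097

Percentage change = ((1 + 0.45)^5 − 1) × 100% ≈ 541.0%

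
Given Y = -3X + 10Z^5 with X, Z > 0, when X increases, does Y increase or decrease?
Y decreases

Taking the partial derivative:
∂Y/∂X = -3

∂Y/∂X = -3 < 0 (assuming positive values)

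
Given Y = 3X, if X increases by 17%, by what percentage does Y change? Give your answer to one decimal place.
17.0%

For Y = 3X:
If X → X(1 + 0.17)
Then Y → Y · (1 + 0.17)^1
     = Y · 1.1700

Percentage change = ((1 + 0.17)^1 − 1) × 100% = 17.0%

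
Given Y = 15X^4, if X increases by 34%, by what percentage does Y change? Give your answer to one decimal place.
222.4%

For Y = 15X^4:
If X → X(1 + 0.34)
Then Y → Y · (1 + 0.34)^4
     ≈ Y · 3.2242

Percentage change = ((1 + 0.34)^4 − 1) × 100% ≈ 222.4%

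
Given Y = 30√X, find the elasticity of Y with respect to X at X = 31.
Elasticity = 1/2

Elasticity = (dY/dX) · (X/Y)

dY/dX = 15/√X
At X = 31: dY/dX = 15·√31/31, Y = 30·√31

Elasticity = (15·√31/31) · (31 / (30·√31)) = 1/2

Interpretation: for a small percentage change in X, the percentage change in Y is approximately 0.50 times as large.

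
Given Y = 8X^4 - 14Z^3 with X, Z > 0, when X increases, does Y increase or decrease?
Y increases

Taking the partial derivative:
∂Y/∂X = 32X^3

∂Y/∂X = 32X^3 > 0 (assuming positive values)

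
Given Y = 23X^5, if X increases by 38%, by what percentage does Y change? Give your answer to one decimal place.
400.5%

For Y = 23X^5:
If X → X(1 + 0.38)
Then Y → Y · (1 + 0.38)^5
     ≈ Y · 5.0049

Percentage change = ((1 + 0.38)^5 − 1) × 100% ≈ 400.5%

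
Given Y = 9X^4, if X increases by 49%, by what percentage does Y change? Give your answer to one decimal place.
392.9%

For Y = 9X^4:
If X → X(1 + 0.49)
Then Y → Y · (1 + 0.49)^4
     ≈ Y · 4.9288

Percentage change = ((1 + 0.49)^4 − 1) × 100% ≈ 392.9%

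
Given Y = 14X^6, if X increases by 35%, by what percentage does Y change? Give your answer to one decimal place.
505.3%

For Y = 14X^6:
If X → X(1 + 0.35)
Then Y → Y · (1 + 0.35)^6
     ≈ Y · 6.0534

Percentage change = ((1 + 0.35)^6 − 1) × 100% ≈ 505.3%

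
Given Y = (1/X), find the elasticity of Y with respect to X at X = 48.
Elasticity = -1

Elasticity = (dY/dX) · (X/Y)

dY/dX = -1/X²
At X = 48: dY/dX = -1/2304, Y = 1/48

Elasticity = (-1/2304) · (48 / (1/48)) = -1

Interpretation: for a small percentage change in X, the percentage change in Y is approximately -1.00 times as large.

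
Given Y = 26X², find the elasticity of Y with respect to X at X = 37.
Elasticity = 2

Elasticity = (dY/dX) · (X/Y)

dY/dX = 52·X
At X = 37: dY/dX = 1924, Y = 35594

Elasticity = 1924 · (37 / 35594) = 2

Interpretation: for a small percentage change in X, the percentage change in Y is approximately 2.00 times as large.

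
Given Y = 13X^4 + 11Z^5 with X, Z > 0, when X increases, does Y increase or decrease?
Y increases

Taking the partial derivative:
∂Y/∂X = 52X^3

∂Y/∂X = 52X^3 > 0 (assuming positive values)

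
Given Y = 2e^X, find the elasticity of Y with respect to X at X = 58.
Elasticity = 58

Elasticity = (dY/dX) · (X/Y)

dY/dX = 2·e^X
At X = 58: dY/dX = 2·e^58, Y = 2·e^58

Elasticity = (2·e^58) · (58 / (2·e^58)) = 58

Interpretation: for a small percentage change in X, the percentage change in Y is approximately 58.00 times as large.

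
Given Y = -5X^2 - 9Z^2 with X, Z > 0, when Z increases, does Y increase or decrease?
Y decreases

Taking the partial derivative:
∂Y/∂Z = -18Z

∂Y/∂Z = -18Z < 0 (assuming positive values)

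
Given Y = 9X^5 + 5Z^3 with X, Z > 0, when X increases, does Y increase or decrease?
Y increases

Taking the partial derivative:
∂Y/∂X = 45X^4

∂Y/∂X = 45X^4 > 0 (assuming positive values)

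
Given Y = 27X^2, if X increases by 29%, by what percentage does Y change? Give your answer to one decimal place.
66.4%

For Y = 27X^2:
If X → X(1 + 0.29)
Then Y → Y · (1 + 0.29)^2
     = Y · 1.6641

Percentage change = ((1 + 0.29)^2 − 1) × 100% ≈ 66.4%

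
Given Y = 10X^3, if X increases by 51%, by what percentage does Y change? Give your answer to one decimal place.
244.3%

For Y = 10X^3:
If X → X(1 + 0.51)
Then Y → Y · (1 + 0.51)^3
     ≈ Y · 3.4430

Percentage change = ((1 + 0.51)^3 − 1) × 100% ≈ 244.3%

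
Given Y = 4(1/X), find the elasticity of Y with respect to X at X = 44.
Elasticity = -1

Elasticity = (dY/dX) · (X/Y)

dY/dX = -4/X²
At X = 44: dY/dX = -1/484, Y = 1/11

Elasticity = (-1/484) · (44 / (1/11)) = -1

Interpretation: for a small percentage change in X, the percentage change in Y is approximately -1.00 times as large.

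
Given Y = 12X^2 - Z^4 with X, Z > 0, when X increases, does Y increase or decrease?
Y increases

Taking the partial derivative:
∂Y/∂X = 24X

∂Y/∂X = 24X > 0 (assuming positive values)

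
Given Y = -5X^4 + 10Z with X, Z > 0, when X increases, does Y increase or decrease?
Y decreases

Taking the partial derivative:
∂Y/∂X = -20X^3

∂Y/∂X = -20X^3 < 0 (assuming positive values)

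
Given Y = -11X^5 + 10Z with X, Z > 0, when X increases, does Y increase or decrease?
Y decreases

Taking the partial derivative:
∂Y/∂X = -55X^4

∂Y/∂X = -55X^4 < 0 (assuming positive values)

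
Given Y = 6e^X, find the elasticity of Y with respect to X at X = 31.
Elasticity = 31

Elasticity = (dY/dX) · (X/Y)

dY/dX = 6·e^X
At X = 31: dY/dX = 6·e^31, Y = 6·e^31

Elasticity = (6·e^31) · (31 / (6·e^31)) = 31

Interpretation: for a small percentage change in X, the percentage change in Y is approximately 31.00 times as large.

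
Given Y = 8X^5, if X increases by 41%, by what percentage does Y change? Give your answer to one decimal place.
457.3%

For Y = 8X^5:
If X → X(1 + 0.41)
Then Y → Y · (1 + 0.41)^5
     ≈ Y · 5.5731

Percentage change = ((1 + 0.41)^5 − 1) × 100% ≈ 457.3%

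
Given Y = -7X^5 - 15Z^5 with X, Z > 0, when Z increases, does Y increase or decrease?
Y decreases

Taking the partial derivative:
∂Y/∂Z = -75Z^4

∂Y/∂Z = -75Z^4 < 0 (assuming positive values)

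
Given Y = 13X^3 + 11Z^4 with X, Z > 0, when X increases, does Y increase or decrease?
Y increases

Taking the partial derivative:
∂Y/∂X = 39X^2

∂Y/∂X = 39X^2 > 0 (assuming positive values)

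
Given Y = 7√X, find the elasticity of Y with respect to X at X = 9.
Elasticity = 1/2

Elasticity = (dY/dX) · (X/Y)

dY/dX = 7/(2·√X)
At X = 9: dY/dX = 7/6, Y = 21

Elasticity = (7/6) · (9 / 21) = 1/2

Interpretation: for a small percentage change in X, the percentage change in Y is approximately 0.50 times as large.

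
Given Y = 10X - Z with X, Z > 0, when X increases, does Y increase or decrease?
Y increases

Taking the partial derivative:
∂Y/∂X = 10

∂Y/∂X = 10 > 0 (assuming positive values)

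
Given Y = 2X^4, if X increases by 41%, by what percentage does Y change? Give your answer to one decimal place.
295.3%

For Y = 2X^4:
If X → X(1 + 0.41)
Then Y → Y · (1 + 0.41)^4
     ≈ Y · 3.9525

Percentage change = ((1 + 0.41)^4 − 1) × 100% ≈ 295.3%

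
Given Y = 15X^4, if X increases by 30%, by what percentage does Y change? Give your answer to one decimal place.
185.6%

For Y = 15X^4:
If X → X(1 + 0.3)
Then Y → Y · (1 + 0.3)^4
     = Y · 2.8561

Percentage change = ((1 + 0.3)^4 − 1) × 100% ≈ 185.6%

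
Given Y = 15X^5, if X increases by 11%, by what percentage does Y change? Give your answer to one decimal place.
68.5%

For Y = 15X^5:
If X → X(1 + 0.11)
Then Y → Y · (1 + 0.11)^5
     ≈ Y · 1.6851

Percentage change = ((1 + 0.11)^5 − 1) × 100% ≈ 68.5%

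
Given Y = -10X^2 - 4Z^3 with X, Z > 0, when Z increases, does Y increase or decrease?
Y decreases

Taking the partial derivative:
∂Y/∂Z = -12Z^2

∂Y/∂Z = -12Z^2 < 0 (assuming positive values)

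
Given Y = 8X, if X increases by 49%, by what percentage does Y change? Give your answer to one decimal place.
49.0%

For Y = 8X:
If X → X(1 + 0.49)
Then Y → Y · (1 + 0.49)^1
     = Y · 1.4900

Percentage change = ((1 + 0.49)^1 − 1) × 100% = 49.0%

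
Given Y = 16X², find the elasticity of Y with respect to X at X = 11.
Elasticity = 2

Elasticity = (dY/dX) · (X/Y)

dY/dX = 32·X
At X = 11: dY/dX = 352, Y = 1936

Elasticity = 352 · (11 / 1936) = 2

Interpretation: for a small percentage change in X, the percentage change in Y is approximately 2.00 times as large.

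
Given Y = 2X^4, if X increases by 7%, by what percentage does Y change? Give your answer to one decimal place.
31.1%

For Y = 2X^4:
If X → X(1 + 0.07)
Then Y → Y · (1 + 0.07)^4
     ≈ Y · 1.3108

Percentage change = ((1 + 0.07)^4 − 1) × 100% ≈ 31.1%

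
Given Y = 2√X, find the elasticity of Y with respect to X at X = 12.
Elasticity = 1/2

Elasticity = (dY/dX) · (X/Y)

dY/dX = 1/√X
At X = 12: dY/dX = √3/6, Y = 4·√3

Elasticity = (√3/6) · (12 / (4·√3)) = 1/2

Interpretation: for a small percentage change in X, the percentage change in Y is approximately 0.50 times as large.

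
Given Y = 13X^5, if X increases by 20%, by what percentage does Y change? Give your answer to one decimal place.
148.8%

For Y = 13X^5:
If X → X(1 + 0.2)
Then Y → Y · (1 + 0.2)^5
     ≈ Y · 2.4883

Percentage change = ((1 + 0.2)^5 − 1) × 100% ≈ 148.8%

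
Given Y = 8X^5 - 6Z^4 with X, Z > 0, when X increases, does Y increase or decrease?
Y increases

Taking the partial derivative:
∂Y/∂X = 40X^4

∂Y/∂X = 40X^4 > 0 (assuming positive values)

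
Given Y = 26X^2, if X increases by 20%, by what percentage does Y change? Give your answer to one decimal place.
44.0%

For Y = 26X^2:
If X → X(1 + 0.2)
Then Y → Y · (1 + 0.2)^2
     = Y · 1.4400

Percentage change = ((1 + 0.2)^2 − 1) × 100% = 44.0%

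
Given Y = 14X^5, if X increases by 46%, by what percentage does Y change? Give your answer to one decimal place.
563.4%

For Y = 14X^5:
If X → X(1 + 0.46)
Then Y → Y · (1 + 0.46)^5
     ≈ Y · 6.6338

Percentage change = ((1 + 0.46)^5 − 1) × 100% ≈ 563.4%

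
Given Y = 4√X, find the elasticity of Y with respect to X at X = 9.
Elasticity = 1/2

Elasticity = (dY/dX) · (X/Y)

dY/dX = 2/√X
At X = 9: dY/dX = 2/3, Y = 12

Elasticity = (2/3) · (9 / 12) = 1/2

Interpretation: for a small percentage change in X, the percentage change in Y is approximately 0.50 times as large.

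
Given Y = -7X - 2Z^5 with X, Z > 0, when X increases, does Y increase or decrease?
Y decreases

Taking the partial derivative:
∂Y/∂X = -7

∂Y/∂X = -7 < 0 (assuming positive values)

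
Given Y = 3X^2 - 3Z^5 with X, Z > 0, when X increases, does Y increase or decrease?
Y increases

Taking the partial derivative:
∂Y/∂X = 6X

∂Y/∂X = 6X > 0 (assuming positive values)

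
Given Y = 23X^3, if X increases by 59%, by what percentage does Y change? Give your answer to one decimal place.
302.0%

For Y = 23X^3:
If X → X(1 + 0.59)
Then Y → Y · (1 + 0.59)^3
     ≈ Y · 4.0197

Percentage change = ((1 + 0.59)^3 − 1) × 100% ≈ 302.0%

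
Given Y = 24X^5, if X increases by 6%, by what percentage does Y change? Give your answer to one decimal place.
33.8%

For Y = 24X^5:
If X → X(1 + 0.06)
Then Y → Y · (1 + 0.06)^5
     ≈ Y · 1.3382

Percentage change = ((1 + 0.06)^5 − 1) × 100% ≈ 33.8%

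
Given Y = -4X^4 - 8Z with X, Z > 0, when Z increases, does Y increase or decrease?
Y decreases

Taking the partial derivative:
∂Y/∂Z = -8

∂Y/∂Z = -8 < 0 (assuming positive values)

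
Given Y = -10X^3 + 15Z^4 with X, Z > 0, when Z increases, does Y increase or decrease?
Y increases

Taking the partial derivative:
∂Y/∂Z = 60Z^3

∂Y/∂Z = 60Z^3 > 0 (assuming positive values)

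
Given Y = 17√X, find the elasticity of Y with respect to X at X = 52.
Elasticity = 1/2

Elasticity = (dY/dX) · (X/Y)

dY/dX = 17/(2·√X)
At X = 52: dY/dX = 17·√13/52, Y = 34·√13

Elasticity = (17·√13/52) · (52 / (34·√13)) = 1/2

Interpretation: for a small percentage change in X, the percentage change in Y is approximately 0.50 times as large.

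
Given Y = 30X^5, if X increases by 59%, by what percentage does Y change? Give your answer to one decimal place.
916.2%

For Y = 30X^5:
If X → X(1 + 0.59)
Then Y → Y · (1 + 0.59)^5
     ≈ Y · 10.1622

Percentage change = ((1 + 0.59)^5 − 1) × 100% ≈ 916.2%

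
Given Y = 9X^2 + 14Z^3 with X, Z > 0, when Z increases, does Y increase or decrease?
Y increases

Taking the partial derivative:
∂Y/∂Z = 42Z^2

∂Y/∂Z = 42Z^2 > 0 (assuming positive values)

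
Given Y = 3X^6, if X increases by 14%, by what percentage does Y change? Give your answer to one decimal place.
119.5%

For Y = 3X^6:
If X → X(1 + 0.14)
Then Y → Y · (1 + 0.14)^6
     ≈ Y · 2.1950

Percentage change = ((1 + 0.14)^6 − 1) × 100% ≈ 119.5%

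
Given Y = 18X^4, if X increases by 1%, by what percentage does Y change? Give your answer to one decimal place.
4.1%

For Y = 18X^4:
If X → X(1 + 0.01)
Then Y → Y · (1 + 0.01)^4
     ≈ Y · 1.0406

Percentage change = ((1 + 0.01)^4 − 1) × 100% ≈ 4.1%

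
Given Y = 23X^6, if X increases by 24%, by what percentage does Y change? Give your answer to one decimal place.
263.5%

For Y = 23X^6:
If X → X(1 + 0.24)
Then Y → Y · (1 + 0.24)^6
     ≈ Y · 3.6352

Percentage change = ((1 + 0.24)^6 − 1) × 100% ≈ 263.5%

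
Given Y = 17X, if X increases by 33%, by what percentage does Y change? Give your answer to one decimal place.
33.0%

For Y = 17X:
If X → X(1 + 0.33)
Then Y → Y · (1 + 0.33)^1
     = Y · 1.3300

Percentage change = ((1 + 0.33)^1 − 1) × 100% = 33.0%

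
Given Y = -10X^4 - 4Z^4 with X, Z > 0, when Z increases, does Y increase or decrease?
Y decreases

Taking the partial derivative:
∂Y/∂Z = -16Z^3

∂Y/∂Z = -16Z^3 < 0 (assuming positive values)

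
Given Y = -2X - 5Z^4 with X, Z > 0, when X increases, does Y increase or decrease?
Y decreases

Taking the partial derivative:
∂Y/∂X = -2

∂Y/∂X = -2 < 0 (assuming positive values)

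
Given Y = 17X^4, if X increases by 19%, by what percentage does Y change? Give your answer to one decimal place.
100.5%

For Y = 17X^4:
If X → X(1 + 0.19)
Then Y → Y · (1 + 0.19)^4
     ≈ Y · 2.0053

Percentage change = ((1 + 0.19)^4 − 1) × 100% ≈ 100.5%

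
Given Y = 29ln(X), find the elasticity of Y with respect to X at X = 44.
Elasticity = 1/ln(44) ≈ 0.2643

Elasticity = (dY/dX) · (X/Y)

dY/dX = 29/X
At X = 44: dY/dX = 29/44, Y = 29·ln(44)

Elasticity = (29/44) · (44 / (29·ln(44))) = 1/ln(44) ≈ 0.2643

Interpretation: for a small percentage change in X, the percentage change in Y is approximately 0.26 times as large.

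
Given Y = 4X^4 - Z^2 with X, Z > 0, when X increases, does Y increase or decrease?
Y increases

Taking the partial derivative:
∂Y/∂X = 16X^3

∂Y/∂X = 16X^3 > 0 (assuming positive values)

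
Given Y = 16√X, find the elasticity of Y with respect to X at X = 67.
Elasticity = 1/2

Elasticity = (dY/dX) · (X/Y)

dY/dX = 8/√X
At X = 67: dY/dX = 8·√67/67, Y = 16·√67

Elasticity = (8·√67/67) · (67 / (16·√67)) = 1/2

Interpretation: for a small percentage change in X, the percentage change in Y is approximately 0.50 times as large.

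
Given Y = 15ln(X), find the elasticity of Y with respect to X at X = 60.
Elasticity = 1/ln(60) ≈ 0.2442

Elasticity = (dY/dX) · (X/Y)

dY/dX = 15/X
At X = 60: dY/dX = 1/4, Y = 15·ln(60)

Elasticity = (1/4) · (60 / (15·ln(60))) = 1/ln(60) ≈ 0.2442

Interpretation: for a small percentage change in X, the percentage change in Y is approximately 0.24 times as large.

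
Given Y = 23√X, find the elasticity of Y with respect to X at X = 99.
Elasticity = 1/2

Elasticity = (dY/dX) · (X/Y)

dY/dX = 23/(2·√X)
At X = 99: dY/dX = 23·√11/66, Y = 69·√11

Elasticity = (23·√11/66) · (99 / (69·√11)) = 1/2

Interpretation: for a small percentage change in X, the percentage change in Y is approximately 0.50 times as large.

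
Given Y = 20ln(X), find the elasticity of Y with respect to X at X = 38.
Elasticity = 1/ln(38) ≈ 0.2749

Elasticity = (dY/dX) · (X/Y)

dY/dX = 20/X
At X = 38: dY/dX = 10/19, Y = 20·ln(38)

Elasticity = (10/19) · (38 / (20·ln(38))) = 1/ln(38) ≈ 0.2749

Interpretation: for a small percentage change in X, the percentage change in Y is approximately 0.27 times as large.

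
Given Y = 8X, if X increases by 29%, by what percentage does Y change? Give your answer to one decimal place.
29.0%

For Y = 8X:
If X → X(1 + 0.29)
Then Y → Y · (1 + 0.29)^1
     = Y · 1.2900

Percentage change = ((1 + 0.29)^1 − 1) × 100% = 29.0%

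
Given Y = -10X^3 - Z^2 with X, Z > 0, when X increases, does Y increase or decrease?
Y decreases

Taking the partial derivative:
∂Y/∂X = -30X^2

∂Y/∂X = -30X^2 < 0 (assuming positive values)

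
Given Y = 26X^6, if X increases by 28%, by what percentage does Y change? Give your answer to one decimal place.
339.8%

For Y = 26X^6:
If X → X(1 + 0.28)
Then Y → Y · (1 + 0.28)^6
     ≈ Y · 4.3980

Percentage change = ((1 + 0.28)^6 − 1) × 100% ≈ 339.8%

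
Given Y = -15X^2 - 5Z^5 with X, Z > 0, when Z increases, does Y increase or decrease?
Y decreases

Taking the partial derivative:
∂Y/∂Z = -25Z^4

∂Y/∂Z = -25Z^4 < 0 (assuming positive values)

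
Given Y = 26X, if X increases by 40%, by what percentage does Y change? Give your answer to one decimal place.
40.0%

For Y = 26X:
If X → X(1 + 0.4)
Then Y → Y · (1 + 0.4)^1
     = Y · 1.4000

Percentage change = ((1 + 0.4)^1 − 1) × 100% = 40.0%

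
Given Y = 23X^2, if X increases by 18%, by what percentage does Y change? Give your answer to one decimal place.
39.2%

For Y = 23X^2:
If X → X(1 + 0.18)
Then Y → Y · (1 + 0.18)^2
     = Y · 1.3924

Percentage change = ((1 + 0.18)^2 − 1) × 100% ≈ 39.2%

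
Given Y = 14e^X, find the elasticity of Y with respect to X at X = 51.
Elasticity = 51

Elasticity = (dY/dX) · (X/Y)

dY/dX = 14·e^X
At X = 51: dY/dX = 14·e^51, Y = 14·e^51

Elasticity = (14·e^51) · (51 / (14·e^51)) = 51

Interpretation: for a small percentage change in X, the percentage change in Y is approximately 51.00 times as large.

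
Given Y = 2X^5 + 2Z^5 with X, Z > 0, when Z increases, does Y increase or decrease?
Y increases

Taking the partial derivative:
∂Y/∂Z = 10Z^4

∂Y/∂Z = 10Z^4 > 0 (assuming positive values)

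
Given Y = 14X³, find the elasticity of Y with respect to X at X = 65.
Elasticity = 3

Elasticity = (dY/dX) · (X/Y)

dY/dX = 42·X²
At X = 65: dY/dX = 177450, Y = 3844750

Elasticity = 177450 · (65 / 3844750) = 3

Interpretation: for a small percentage change in X, the percentage change in Y is approximately 3.00 times as large.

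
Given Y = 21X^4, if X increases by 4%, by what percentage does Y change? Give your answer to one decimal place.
17.0%

For Y = 21X^4:
If X → X(1 + 0.04)
Then Y → Y · (1 + 0.04)^4
     ≈ Y · 1.1699

Percentage change = ((1 + 0.04)^4 − 1) × 100% ≈ 17.0%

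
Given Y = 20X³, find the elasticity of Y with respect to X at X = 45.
Elasticity = 3

Elasticity = (dY/dX) · (X/Y)

dY/dX = 60·X²
At X = 45: dY/dX = 121500, Y = 1822500

Elasticity = 121500 · (45 / 1822500) = 3

Interpretation: for a small percentage change in X, the percentage change in Y is approximately 3.00 times as large.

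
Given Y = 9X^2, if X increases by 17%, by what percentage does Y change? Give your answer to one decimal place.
36.9%

For Y = 9X^2:
If X → X(1 + 0.17)
Then Y → Y · (1 + 0.17)^2
     = Y · 1.3689

Percentage change = ((1 + 0.17)^2 − 1) × 100% ≈ 36.9%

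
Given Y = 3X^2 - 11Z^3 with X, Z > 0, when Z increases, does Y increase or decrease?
Y decreases

Taking the partial derivative:
∂Y/∂Z = -33Z^2

∂Y/∂Z = -33Z^2 < 0 (assuming positive values)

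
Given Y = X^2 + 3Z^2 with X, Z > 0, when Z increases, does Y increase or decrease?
Y increases

Taking the partial derivative:
∂Y/∂Z = 6Z

∂Y/∂Z = 6Z > 0 (assuming positive values)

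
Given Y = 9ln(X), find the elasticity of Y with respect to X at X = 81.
Elasticity = 1/ln(81) ≈ 0.2276

Elasticity = (dY/dX) · (X/Y)

dY/dX = 9/X
At X = 81: dY/dX = 1/9, Y = 9·ln(81)

Elasticity = (1/9) · (81 / (9·ln(81))) = 1/ln(81) ≈ 0.2276

Interpretation: for a small percentage change in X, the percentage change in Y is approximately 0.23 times as large.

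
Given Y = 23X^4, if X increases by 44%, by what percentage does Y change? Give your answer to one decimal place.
330.0%

For Y = 23X^4:
If X → X(1 + 0.44)
Then Y → Y · (1 + 0.44)^4
     ≈ Y · 4.2998

Percentage change = ((1 + 0.44)^4 − 1) × 100% ≈ 330.0%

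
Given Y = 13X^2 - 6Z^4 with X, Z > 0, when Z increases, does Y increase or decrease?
Y decreases

Taking the partial derivative:
∂Y/∂Z = -24Z^3

∂Y/∂Z = -24Z^3 < 0 (assuming positive values)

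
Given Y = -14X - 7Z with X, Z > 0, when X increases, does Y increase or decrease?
Y decreases

Taking the partial derivative:
∂Y/∂X = -14

∂Y/∂X = -14 < 0 (assuming positive values)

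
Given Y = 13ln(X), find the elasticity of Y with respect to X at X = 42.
Elasticity = 1/ln(42) ≈ 0.2675

Elasticity = (dY/dX) · (X/Y)

dY/dX = 13/X
At X = 42: dY/dX = 13/42, Y = 13·ln(42)

Elasticity = (13/42) · (42 / (13·ln(42))) = 1/ln(42) ≈ 0.2675

Interpretation: for a small percentage change in X, the percentage change in Y is approximately 0.27 times as large.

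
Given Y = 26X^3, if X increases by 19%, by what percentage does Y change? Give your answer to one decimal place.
68.5%

For Y = 26X^3:
If X → X(1 + 0.19)
Then Y → Y · (1 + 0.19)^3
     ≈ Y · 1.6852

Percentage change = ((1 + 0.19)^3 − 1) × 100% ≈ 68.5%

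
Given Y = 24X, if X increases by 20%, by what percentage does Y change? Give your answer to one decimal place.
20.0%

For Y = 24X:
If X → X(1 + 0.2)
Then Y → Y · (1 + 0.2)^1
     = Y · 1.2000

Percentage change = ((1 + 0.2)^1 − 1) × 100% = 20.0%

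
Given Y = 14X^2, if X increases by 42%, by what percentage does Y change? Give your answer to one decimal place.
101.6%

For Y = 14X^2:
If X → X(1 + 0.42)
Then Y → Y · (1 + 0.42)^2
     = Y · 2.0164

Percentage change = ((1 + 0.42)^2 − 1) × 100% ≈ 101.6%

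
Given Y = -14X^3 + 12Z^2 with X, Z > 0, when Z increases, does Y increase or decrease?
Y increases

Taking the partial derivative:
∂Y/∂Z = 24Z

∂Y/∂Z = 24Z > 0 (assuming positive values)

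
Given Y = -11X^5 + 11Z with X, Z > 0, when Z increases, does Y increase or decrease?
Y increases

Taking the partial derivative:
∂Y/∂Z = 11

∂Y/∂Z = 11 > 0 (assuming positive values)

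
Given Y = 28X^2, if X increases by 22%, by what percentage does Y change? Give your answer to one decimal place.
48.8%

For Y = 28X^2:
If X → X(1 + 0.22)
Then Y → Y · (1 + 0.22)^2
     = Y · 1.4884

Percentage change = ((1 + 0.22)^2 − 1) × 100% ≈ 48.8%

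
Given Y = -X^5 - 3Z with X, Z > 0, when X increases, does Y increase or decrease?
Y decreases

Taking the partial derivative:
∂Y/∂X = -5X^4

∂Y/∂X = -5X^4 < 0 (assuming positive values)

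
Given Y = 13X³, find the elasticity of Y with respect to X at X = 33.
Elasticity = 3

Elasticity = (dY/dX) · (X/Y)

dY/dX = 39·X²
At X = 33: dY/dX = 42471, Y = 467181

Elasticity = 42471 · (33 / 467181) = 3

Interpretation: for a small percentage change in X, the percentage change in Y is approximately 3.00 times as large.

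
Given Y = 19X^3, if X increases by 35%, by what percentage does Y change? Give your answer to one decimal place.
146.0%

For Y = 19X^3:
If X → X(1 + 0.35)
Then Y → Y · (1 + 0.35)^3
     ≈ Y · 2.4604

Percentage change = ((1 + 0.35)^3 − 1) × 100% ≈ 146.0%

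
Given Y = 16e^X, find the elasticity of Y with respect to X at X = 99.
Elasticity = 99

Elasticity = (dY/dX) · (X/Y)

dY/dX = 16·e^X
At X = 99: dY/dX = 16·e^99, Y = 16·e^99

Elasticity = (16·e^99) · (99 / (16·e^99)) = 99

Interpretation: for a small percentage change in X, the percentage change in Y is approximately 99.00 times as large.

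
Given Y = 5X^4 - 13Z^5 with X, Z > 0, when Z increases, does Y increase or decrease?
Y decreases

Taking the partial derivative:
∂Y/∂Z = -65Z^4

∂Y/∂Z = -65Z^4 < 0 (assuming positive values)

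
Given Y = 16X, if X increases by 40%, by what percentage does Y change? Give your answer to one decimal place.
40.0%

For Y = 16X:
If X → X(1 + 0.4)
Then Y → Y · (1 + 0.4)^1
     = Y · 1.4000

Percentage change = ((1 + 0.4)^1 − 1) × 100% = 40.0%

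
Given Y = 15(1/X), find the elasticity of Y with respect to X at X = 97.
Elasticity = -1

Elasticity = (dY/dX) · (X/Y)

dY/dX = -15/X²
At X = 97: dY/dX = -15/9409, Y = 15/97

Elasticity = (-15/9409) · (97 / (15/97)) = -1

Interpretation: for a small percentage change in X, the percentage change in Y is approximately -1.00 times as large.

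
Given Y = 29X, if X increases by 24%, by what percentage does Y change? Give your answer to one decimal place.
24.0%

For Y = 29X:
If X → X(1 + 0.24)
Then Y → Y · (1 + 0.24)^1
     = Y · 1.2400

Percentage change = ((1 + 0.24)^1 − 1) × 100% = 24.0%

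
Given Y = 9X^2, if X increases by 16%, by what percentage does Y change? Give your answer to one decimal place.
34.6%

For Y = 9X^2:
If X → X(1 + 0.16)
Then Y → Y · (1 + 0.16)^2
     = Y · 1.3456

Percentage change = ((1 + 0.16)^2 − 1) × 100% ≈ 34.6%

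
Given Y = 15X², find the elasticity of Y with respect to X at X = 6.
Elasticity = 2

Elasticity = (dY/dX) · (X/Y)

dY/dX = 30·X
At X = 6: dY/dX = 180, Y = 540

Elasticity = 180 · (6 / 540) = 2

Interpretation: for a small percentage change in X, the percentage change in Y is approximately 2.00 times as large.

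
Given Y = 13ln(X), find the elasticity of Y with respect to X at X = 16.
Elasticity = 1/ln(16) ≈ 0.3607

Elasticity = (dY/dX) · (X/Y)

dY/dX = 13/X
At X = 16: dY/dX = 13/16, Y = 13·ln(16)

Elasticity = (13/16) · (16 / (13·ln(16))) = 1/ln(16) ≈ 0.3607

Interpretation: for a small percentage change in X, the percentage change in Y is approximately 0.36 times as large.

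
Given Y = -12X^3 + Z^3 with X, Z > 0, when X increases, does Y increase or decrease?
Y decreases

Taking the partial derivative:
∂Y/∂X = -36X^2

∂Y/∂X = -36X^2 < 0 (assuming positive values)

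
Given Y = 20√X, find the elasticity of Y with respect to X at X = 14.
Elasticity = 1/2

Elasticity = (dY/dX) · (X/Y)

dY/dX = 10/√X
At X = 14: dY/dX = 5·√14/7, Y = 20·√14

Elasticity = (5·√14/7) · (14 / (20·√14)) = 1/2

Interpretation: for a small percentage change in X, the percentage change in Y is approximately 0.50 times as large.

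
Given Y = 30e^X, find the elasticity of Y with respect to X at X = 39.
Elasticity = 39

Elasticity = (dY/dX) · (X/Y)

dY/dX = 30·e^X
At X = 39: dY/dX = 30·e^39, Y = 30·e^39

Elasticity = (30·e^39) · (39 / (30·e^39)) = 39

Interpretation: for a small percentage change in X, the percentage change in Y is approximately 39.00 times as large.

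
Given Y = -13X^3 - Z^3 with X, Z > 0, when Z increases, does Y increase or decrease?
Y decreases

Taking the partial derivative:
∂Y/∂Z = -3Z^2

∂Y/∂Z = -3Z^2 < 0 (assuming positive values)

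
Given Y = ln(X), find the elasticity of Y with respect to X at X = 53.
Elasticity = 1/ln(53) ≈ 0.2519

Elasticity = (dY/dX) · (X/Y)

dY/dX = 1/X
At X = 53: dY/dX = 1/53, Y = ln(53)

Elasticity = (1/53) · (53 / (ln(53))) = 1/ln(53) ≈ 0.2519

Interpretation: for a small percentage change in X, the percentage change in Y is approximately 0.25 times as large.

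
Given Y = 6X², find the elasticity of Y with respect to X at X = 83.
Elasticity = 2

Elasticity = (dY/dX) · (X/Y)

dY/dX = 12·X
At X = 83: dY/dX = 996, Y = 41334

Elasticity = 996 · (83 / 41334) = 2

Interpretation: for a small percentage change in X, the percentage change in Y is approximately 2.00 times as large.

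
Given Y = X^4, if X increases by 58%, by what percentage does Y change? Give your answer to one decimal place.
523.2%

For Y = X^4:
If X → X(1 + 0.58)
Then Y → Y · (1 + 0.58)^4
     ≈ Y · 6.2320

Percentage change = ((1 + 0.58)^4 − 1) × 100% ≈ 523.2%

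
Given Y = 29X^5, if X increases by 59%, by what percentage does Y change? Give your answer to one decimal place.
916.2%

For Y = 29X^5:
If X → X(1 + 0.59)
Then Y → Y · (1 + 0.59)^5
     ≈ Y · 10.1622

Percentage change = ((1 + 0.59)^5 − 1) × 100% ≈ 916.2%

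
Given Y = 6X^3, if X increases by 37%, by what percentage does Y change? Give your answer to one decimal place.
157.1%

For Y = 6X^3:
If X → X(1 + 0.37)
Then Y → Y · (1 + 0.37)^3
     ≈ Y · 2.5714

Percentage change = ((1 + 0.37)^3 − 1) × 100% ≈ 157.1%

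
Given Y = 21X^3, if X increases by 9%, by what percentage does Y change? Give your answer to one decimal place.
29.5%

For Y = 21X^3:
If X → X(1 + 0.09)
Then Y → Y · (1 + 0.09)^3
     ≈ Y · 1.2950

Percentage change = ((1 + 0.09)^3 − 1) × 100% ≈ 29.5%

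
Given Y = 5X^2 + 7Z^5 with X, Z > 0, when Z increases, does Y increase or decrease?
Y increases

Taking the partial derivative:
∂Y/∂Z = 35Z^4

∂Y/∂Z = 35Z^4 > 0 (assuming positive values)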